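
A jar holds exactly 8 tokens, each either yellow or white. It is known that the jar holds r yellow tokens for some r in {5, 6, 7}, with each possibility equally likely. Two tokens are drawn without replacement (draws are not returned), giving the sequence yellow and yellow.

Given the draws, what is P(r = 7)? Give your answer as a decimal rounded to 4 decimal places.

Compute the likelihood of the observed sequence for each case: P(data | r = 5) = (5/8)(4/7) = 5/14; P(data | r = 6) = (6/8)(5/7) = 15/28; P(data | r = 7) = (7/8)(6/7) = 3/4.
The prior-weighted likelihoods are 1/3 · 5/14 = 5/42, 1/3 · 15/28 = 5/28, 1/3 · 3/4 = 1/4; summing to 23/42.
So P(r = 7 | data) = (1/4) / (23/42) = 21/46.

0.4565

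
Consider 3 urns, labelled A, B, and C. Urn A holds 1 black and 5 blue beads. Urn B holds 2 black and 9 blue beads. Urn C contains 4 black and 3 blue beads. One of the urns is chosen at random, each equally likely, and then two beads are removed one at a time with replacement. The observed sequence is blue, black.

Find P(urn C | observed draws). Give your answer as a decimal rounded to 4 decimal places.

Under each hypothesis, the probability of the observed sequence is: P(data | urn A) = (5/6)(1/6) = 0.13889; P(data | urn B) = (9/11)(2/11) = 0.14876; P(data | urn C) = (3/7)(4/7) = 0.2449.
Multiplying each by its prior: 1/3 · 0.13889 = 0.046296, 1/3 · 0.14876 = 0.049587, 1/3 · 0.2449 = 0.081633; with total 0.17752.
Hence P(urn C | data) = (0.081633) / (0.17752) = 0.45986.

0.4599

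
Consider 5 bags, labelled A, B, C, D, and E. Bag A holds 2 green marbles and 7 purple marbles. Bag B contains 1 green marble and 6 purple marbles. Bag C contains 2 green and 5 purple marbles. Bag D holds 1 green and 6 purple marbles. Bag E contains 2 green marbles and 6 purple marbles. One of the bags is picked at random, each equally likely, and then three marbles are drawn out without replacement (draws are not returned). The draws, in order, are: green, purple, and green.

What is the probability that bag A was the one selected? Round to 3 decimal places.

0.250

Under each hypothesis, the probability of the observed sequence is: P(data | bag A) = (2/9)(7/8)(1/7) = 1/36; P(data | bag B) = (1/7)(6/6)(0/5) = 0; P(data | bag C) = (2/7)(5/6)(1/5) = 1/21; P(data | bag D) = (1/7)(6/6)(0/5) = 0; P(data | bag E) = (2/8)(6/7)(1/6) = 1/28.
The prior-weighted likelihoods are 1/5 · 1/36 = 1/180, 1/5 · 0 = 0, 1/5 · 1/21 = 1/105, 1/5 · 0 = 0, 1/5 · 1/28 = 1/140; summing to 1/45.
By Bayes' rule, P(bag A | data) = (1/180) / (1/45) = 1/4.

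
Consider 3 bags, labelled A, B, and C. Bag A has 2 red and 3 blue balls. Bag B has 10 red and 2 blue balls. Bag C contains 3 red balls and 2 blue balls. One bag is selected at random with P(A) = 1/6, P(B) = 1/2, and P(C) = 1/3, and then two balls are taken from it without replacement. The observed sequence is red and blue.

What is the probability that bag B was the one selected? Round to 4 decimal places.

0.3356

For each hypothesis, P(data | H) works out to: P(data | bag A) = (2/5)(3/4) = 3/10; P(data | bag B) = (10/12)(2/11) = 5/33; P(data | bag C) = (3/5)(2/4) = 3/10.
Multiplying each by its prior: 1/6 · 3/10 = 1/20, 1/2 · 5/33 = 5/66, 1/3 · 3/10 = 1/10; these sum to 149/660.
So P(bag B | data) = (5/66) / (149/660) = 50/149.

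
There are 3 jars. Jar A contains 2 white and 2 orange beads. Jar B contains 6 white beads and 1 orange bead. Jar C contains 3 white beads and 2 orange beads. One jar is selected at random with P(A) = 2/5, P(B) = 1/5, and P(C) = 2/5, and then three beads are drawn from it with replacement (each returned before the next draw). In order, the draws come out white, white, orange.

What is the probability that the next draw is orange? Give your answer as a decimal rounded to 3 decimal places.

0.397

Compute the likelihood of the observed sequence for each case: P(data | jar A) = (2/4)(2/4)(2/4) = 0.125; P(data | jar B) = (6/7)(6/7)(1/7) = 0.10496; P(data | jar C) = (3/5)(3/5)(2/5) = 0.144.
The prior-weighted likelihoods are 2/5 · 0.125 = 0.05, 1/5 · 0.10496 = 0.020991, 2/5 · 0.144 = 0.0576; these sum to 0.12859.
Normalising, the posterior is P(jar A | data) = 0.38883, P(jar B | data) = 0.16324, P(jar C | data) = 0.44793.
Averaging over the posterior, P(orange next | data) = (1/2)(0.38883) + (1/7)(0.16324) + (2/5)(0.44793) = 0.39691.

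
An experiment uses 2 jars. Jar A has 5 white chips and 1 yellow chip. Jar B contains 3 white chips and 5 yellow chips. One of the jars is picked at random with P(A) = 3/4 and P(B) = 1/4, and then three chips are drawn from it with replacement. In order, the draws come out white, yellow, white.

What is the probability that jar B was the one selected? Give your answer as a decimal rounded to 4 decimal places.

0.2020

For each hypothesis, P(data | H) works out to: P(data | jar A) = (5/6)(1/6)(5/6) = 0.11574; P(data | jar B) = (3/8)(5/8)(3/8) = 0.087891.
The prior-weighted likelihoods are 3/4 · 0.11574 = 0.086806, 1/4 · 0.087891 = 0.021973; these sum to 0.10878.
Hence P(jar B | data) = (0.021973) / (0.10878) = 0.202.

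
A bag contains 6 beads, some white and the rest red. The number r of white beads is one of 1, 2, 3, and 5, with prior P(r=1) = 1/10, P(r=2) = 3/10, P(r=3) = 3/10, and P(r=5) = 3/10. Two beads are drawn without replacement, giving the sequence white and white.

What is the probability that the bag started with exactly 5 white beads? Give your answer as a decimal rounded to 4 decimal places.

0.7143

For each hypothesis, P(data | H) works out to: P(data | r = 1) = (1/6)(0/5) = 0; P(data | r = 2) = (2/6)(1/5) = 1/15; P(data | r = 3) = (3/6)(2/5) = 1/5; P(data | r = 5) = (5/6)(4/5) = 2/3.
Weighting by the prior gives 1/10 · 0 = 0, 3/10 · 1/15 = 1/50, 3/10 · 1/5 = 3/50, 3/10 · 2/3 = 1/5; summing to 7/25.
By Bayes' rule, P(r = 5 | data) = (1/5) / (7/25) = 5/7.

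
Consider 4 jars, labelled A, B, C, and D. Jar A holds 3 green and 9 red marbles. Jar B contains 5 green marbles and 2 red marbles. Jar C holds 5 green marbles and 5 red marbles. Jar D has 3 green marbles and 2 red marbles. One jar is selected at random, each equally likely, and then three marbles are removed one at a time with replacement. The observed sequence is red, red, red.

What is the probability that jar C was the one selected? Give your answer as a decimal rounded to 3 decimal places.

0.197

The likelihood of the observed sequence under each hypothesis: P(data | jar A) = (9/12)(9/12)(9/12) = 0.42188; P(data | jar B) = (2/7)(2/7)(2/7) = 0.023324; P(data | jar C) = (5/10)(5/10)(5/10) = 0.125; P(data | jar D) = (2/5)(2/5)(2/5) = 0.064.
Multiplying each by its prior: 1/4 · 0.42188 = 0.10547, 1/4 · 0.023324 = 0.0058309, 1/4 · 0.125 = 0.03125, 1/4 · 0.064 = 0.016; with total 0.15855.
By Bayes' rule, P(jar C | data) = (0.03125) / (0.15855) = 0.1971.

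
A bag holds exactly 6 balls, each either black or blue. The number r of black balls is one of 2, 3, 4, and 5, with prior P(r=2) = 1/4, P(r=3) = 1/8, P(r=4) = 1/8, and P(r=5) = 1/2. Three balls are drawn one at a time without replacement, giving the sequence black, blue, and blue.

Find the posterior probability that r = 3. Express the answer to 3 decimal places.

For each hypothesis, P(data | H) works out to: P(data | r = 2) = (2/6)(4/5)(3/4) = 1/5; P(data | r = 3) = (3/6)(3/5)(2/4) = 3/20; P(data | r = 4) = (4/6)(2/5)(1/4) = 1/15; P(data | r = 5) = (5/6)(1/5)(0/4) = 0.
The prior-weighted likelihoods are 1/4 · 1/5 = 1/20, 1/8 · 3/20 = 3/160, 1/8 · 1/15 = 1/120, 1/2 · 0 = 0; with total 37/480.
So P(r = 3 | data) = (3/160) / (37/480) = 9/37.

0.243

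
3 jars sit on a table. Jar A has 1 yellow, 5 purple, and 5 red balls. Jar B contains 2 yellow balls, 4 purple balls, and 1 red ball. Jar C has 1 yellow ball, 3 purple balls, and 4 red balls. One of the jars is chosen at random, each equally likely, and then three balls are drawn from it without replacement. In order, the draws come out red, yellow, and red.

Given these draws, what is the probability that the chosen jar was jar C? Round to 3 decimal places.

The likelihood of the observed sequence under each hypothesis: P(data | jar A) = (5/11)(1/10)(4/9) = 0.020202; P(data | jar B) = (1/7)(2/6)(0/5) = 0; P(data | jar C) = (4/8)(1/7)(3/6) = 0.035714.
Weighting by the prior gives 1/3 · 0.020202 = 0.006734, 1/3 · 0 = 0, 1/3 · 0.035714 = 0.011905; these sum to 0.018639.
Hence P(jar C | data) = (0.011905) / (0.018639) = 0.63871.

0.639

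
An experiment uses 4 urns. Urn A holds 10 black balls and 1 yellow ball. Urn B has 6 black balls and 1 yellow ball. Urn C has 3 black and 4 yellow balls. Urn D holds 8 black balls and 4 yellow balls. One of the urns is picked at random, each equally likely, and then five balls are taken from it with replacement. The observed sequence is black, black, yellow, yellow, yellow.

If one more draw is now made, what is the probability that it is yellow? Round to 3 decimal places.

The likelihood of the observed sequence under each hypothesis: P(data | urn A) = (10/11)(10/11)(1/11)(1/11)(1/11) = 0.00062092; P(data | urn B) = (6/7)(6/7)(1/7)(1/7)(1/7) = 0.002142; P(data | urn C) = (3/7)(3/7)(4/7)(4/7)(4/7) = 0.034271; P(data | urn D) = (8/12)(8/12)(4/12)(4/12)(4/12) = 0.016461.
Multiplying each by its prior: 1/4 · 0.00062092 = 0.00015523, 1/4 · 0.002142 = 0.00053549, 1/4 · 0.034271 = 0.0085679, 1/4 · 0.016461 = 0.0041152; these sum to 0.013374.
The posterior is then P(urn A | data) = 0.011607, P(urn B | data) = 0.04004, P(urn C | data) = 0.64064, P(urn D | data) = 0.30771.
So P(yellow next | data) = Σ P(yellow next | H) P(H | data) = (1/11)(0.011607) + (1/7)(0.04004) + (4/7)(0.64064) + (1/3)(0.30771) = 0.47543.

0.475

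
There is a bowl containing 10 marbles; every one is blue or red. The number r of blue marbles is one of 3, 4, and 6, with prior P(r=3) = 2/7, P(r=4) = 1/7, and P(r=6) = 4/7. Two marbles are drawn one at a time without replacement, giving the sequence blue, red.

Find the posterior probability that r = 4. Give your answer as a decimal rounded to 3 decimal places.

Compute the likelihood of the observed sequence for each case: P(data | r = 3) = (3/10)(7/9) = 7/30; P(data | r = 4) = (4/10)(6/9) = 4/15; P(data | r = 6) = (6/10)(4/9) = 4/15.
The prior-weighted likelihoods are 2/7 · 7/30 = 1/15, 1/7 · 4/15 = 4/105, 4/7 · 4/15 = 16/105; summing to 9/35.
Therefore the posterior P(r = 4 | data) = (4/105) / (9/35) = 4/27.

0.148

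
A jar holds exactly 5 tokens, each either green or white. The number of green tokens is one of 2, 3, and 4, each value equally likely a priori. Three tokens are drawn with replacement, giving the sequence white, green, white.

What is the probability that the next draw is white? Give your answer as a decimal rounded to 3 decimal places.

Compute the likelihood of the observed sequence for each case: P(data | r = 2) = (3/5)(2/5)(3/5) = 18/125; P(data | r = 3) = (2/5)(3/5)(2/5) = 12/125; P(data | r = 4) = (1/5)(4/5)(1/5) = 4/125.
Multiplying each by its prior: 1/3 · 18/125 = 6/125, 1/3 · 12/125 = 4/125, 1/3 · 4/125 = 4/375; these sum to 34/375.
Dividing through by the total gives posterior P(r = 2 | data) = 9/17, P(r = 3 | data) = 6/17, P(r = 4 | data) = 2/17.
The predictive probability is P(white next | data) = (3/5)(9/17) + (2/5)(6/17) + (1/5)(2/17) = 41/85.

0.482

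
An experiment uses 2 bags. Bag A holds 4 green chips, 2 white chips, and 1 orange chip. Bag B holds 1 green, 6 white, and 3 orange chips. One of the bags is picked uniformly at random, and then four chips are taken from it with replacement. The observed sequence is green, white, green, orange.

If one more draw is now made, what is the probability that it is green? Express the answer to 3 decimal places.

For each hypothesis, P(data | H) works out to: P(data | bag A) = (4/7)(2/7)(4/7)(1/7) = 0.013328; P(data | bag B) = (1/10)(6/10)(1/10)(3/10) = 0.0018.
The prior-weighted likelihoods are 1/2 · 0.013328 = 0.0066639, 1/2 · 0.0018 = 0.0009; summing to 0.0075639.
Normalising, the posterior is P(bag A | data) = 0.88101, P(bag B | data) = 0.11899.
Averaging over the posterior, P(green next | data) = (4/7)(0.88101) + (1/10)(0.11899) = 0.51533.

0.515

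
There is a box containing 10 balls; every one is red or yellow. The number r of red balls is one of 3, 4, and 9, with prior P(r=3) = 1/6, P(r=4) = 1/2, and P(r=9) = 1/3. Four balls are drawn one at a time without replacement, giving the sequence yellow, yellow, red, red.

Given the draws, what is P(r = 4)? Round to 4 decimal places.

0.8108

The likelihood of the observed sequence under each hypothesis: P(data | r = 3) = (7/10)(6/9)(3/8)(2/7) = 1/20; P(data | r = 4) = (6/10)(5/9)(4/8)(3/7) = 1/14; P(data | r = 9) = (1/10)(0/9) = 0.
Multiplying each by its prior: 1/6 · 1/20 = 1/120, 1/2 · 1/14 = 1/28, 1/3 · 0 = 0; summing to 37/840.
Hence P(r = 4 | data) = (1/28) / (37/840) = 30/37.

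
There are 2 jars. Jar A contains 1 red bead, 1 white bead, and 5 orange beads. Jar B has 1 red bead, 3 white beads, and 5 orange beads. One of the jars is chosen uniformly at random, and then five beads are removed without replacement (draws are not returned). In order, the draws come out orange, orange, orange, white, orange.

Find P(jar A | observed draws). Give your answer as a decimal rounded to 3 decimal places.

0.667

Compute the likelihood of the observed sequence for each case: P(data | jar A) = (5/7)(4/6)(3/5)(1/4)(2/3) = 1/21; P(data | jar B) = (5/9)(4/8)(3/7)(3/6)(2/5) = 1/42.
Weighting by the prior gives 1/2 · 1/21 = 1/42, 1/2 · 1/42 = 1/84; summing to 1/28.
By Bayes' rule, P(jar A | data) = (1/42) / (1/28) = 2/3.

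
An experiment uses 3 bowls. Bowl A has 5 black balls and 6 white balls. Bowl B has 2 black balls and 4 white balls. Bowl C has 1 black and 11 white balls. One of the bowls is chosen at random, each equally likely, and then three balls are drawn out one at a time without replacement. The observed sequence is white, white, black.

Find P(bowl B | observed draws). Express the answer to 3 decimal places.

The likelihood of the observed sequence under each hypothesis: P(data | bowl A) = (6/11)(5/10)(5/9) = 0.15152; P(data | bowl B) = (4/6)(3/5)(2/4) = 0.2; P(data | bowl C) = (11/12)(10/11)(1/10) = 0.083333.
Multiplying each by its prior: 1/3 · 0.15152 = 0.050505, 1/3 · 0.2 = 0.066667, 1/3 · 0.083333 = 0.027778; these sum to 0.14495.
So P(bowl B | data) = (0.066667) / (0.14495) = 0.45993.

0.460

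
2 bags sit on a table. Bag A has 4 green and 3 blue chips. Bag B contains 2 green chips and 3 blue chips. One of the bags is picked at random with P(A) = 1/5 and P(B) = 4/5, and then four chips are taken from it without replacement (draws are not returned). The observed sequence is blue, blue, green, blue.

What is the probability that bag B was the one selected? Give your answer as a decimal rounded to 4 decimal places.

The likelihood of the observed sequence under each hypothesis: P(data | bag A) = (3/7)(2/6)(4/5)(1/4) = 1/35; P(data | bag B) = (3/5)(2/4)(2/3)(1/2) = 1/10.
Multiplying each by its prior: 1/5 · 1/35 = 1/175, 4/5 · 1/10 = 2/25; summing to 3/35.
So P(bag B | data) = (2/25) / (3/35) = 14/15.

0.9333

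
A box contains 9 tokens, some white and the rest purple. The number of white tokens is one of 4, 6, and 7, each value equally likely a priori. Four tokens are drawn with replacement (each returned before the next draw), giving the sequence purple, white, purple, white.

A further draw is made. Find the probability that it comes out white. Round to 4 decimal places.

Under each hypothesis, the probability of the observed sequence is: P(data | r = 4) = (5/9)(4/9)(5/9)(4/9) = 0.060966; P(data | r = 6) = (3/9)(6/9)(3/9)(6/9) = 0.049383; P(data | r = 7) = (2/9)(7/9)(2/9)(7/9) = 0.029873.
Multiplying each by its prior: 1/3 · 0.060966 = 0.020322, 1/3 · 0.049383 = 0.016461, 1/3 · 0.029873 = 0.0099578; with total 0.046741.
Normalising, the posterior is P(r = 4 | data) = 0.43478, P(r = 6 | data) = 0.35217, P(r = 7 | data) = 0.21304.
Averaging over the posterior, P(white next | data) = (4/9)(0.43478) + (2/3)(0.35217) + (7/9)(0.21304) = 0.59372.

0.5937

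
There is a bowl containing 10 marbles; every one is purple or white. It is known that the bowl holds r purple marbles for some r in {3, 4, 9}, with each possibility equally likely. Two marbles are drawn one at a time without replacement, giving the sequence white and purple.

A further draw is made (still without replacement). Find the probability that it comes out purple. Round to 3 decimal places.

For each hypothesis, P(data | H) works out to: P(data | r = 3) = (7/10)(3/9) = 7/30; P(data | r = 4) = (6/10)(4/9) = 4/15; P(data | r = 9) = (1/10)(9/9) = 1/10.
The prior-weighted likelihoods are 1/3 · 7/30 = 7/90, 1/3 · 4/15 = 4/45, 1/3 · 1/10 = 1/30; summing to 1/5.
Dividing through by the total gives posterior P(r = 3 | data) = 7/18, P(r = 4 | data) = 4/9, P(r = 9 | data) = 1/6.
Averaging over the posterior, P(purple next | data) = (1/4)(7/18) + (3/8)(4/9) + (1)(1/6) = 31/72.

0.431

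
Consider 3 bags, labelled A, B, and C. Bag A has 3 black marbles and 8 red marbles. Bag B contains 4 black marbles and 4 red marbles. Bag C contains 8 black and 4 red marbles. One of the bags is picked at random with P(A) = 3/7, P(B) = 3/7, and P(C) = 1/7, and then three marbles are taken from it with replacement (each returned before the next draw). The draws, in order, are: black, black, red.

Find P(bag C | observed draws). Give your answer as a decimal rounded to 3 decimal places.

0.216

For each hypothesis, P(data | H) works out to: P(data | bag A) = (3/11)(3/11)(8/11) = 0.054095; P(data | bag B) = (4/8)(4/8)(4/8) = 0.125; P(data | bag C) = (8/12)(8/12)(4/12) = 0.14815.
The prior-weighted likelihoods are 3/7 · 0.054095 = 0.023183, 3/7 · 0.125 = 0.053571, 1/7 · 0.14815 = 0.021164; these sum to 0.097919.
By Bayes' rule, P(bag C | data) = (0.021164) / (0.097919) = 0.21614.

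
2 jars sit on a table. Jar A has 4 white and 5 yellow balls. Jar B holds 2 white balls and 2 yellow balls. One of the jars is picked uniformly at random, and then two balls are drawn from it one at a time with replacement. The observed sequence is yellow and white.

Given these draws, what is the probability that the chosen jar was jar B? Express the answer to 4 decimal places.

Compute the likelihood of the observed sequence for each case: P(data | jar A) = (5/9)(4/9) = 20/81; P(data | jar B) = (2/4)(2/4) = 1/4.
Multiplying each by its prior: 1/2 · 20/81 = 10/81, 1/2 · 1/4 = 1/8; these sum to 161/648.
By Bayes' rule, P(jar B | data) = (1/8) / (161/648) = 81/161.

0.5031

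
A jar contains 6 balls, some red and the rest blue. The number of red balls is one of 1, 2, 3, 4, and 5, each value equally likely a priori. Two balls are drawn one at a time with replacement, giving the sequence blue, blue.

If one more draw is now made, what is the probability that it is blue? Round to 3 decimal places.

Compute the likelihood of the observed sequence for each case: P(data | r = 1) = (5/6)(5/6) = 25/36; P(data | r = 2) = (4/6)(4/6) = 4/9; P(data | r = 3) = (3/6)(3/6) = 1/4; P(data | r = 4) = (2/6)(2/6) = 1/9; P(data | r = 5) = (1/6)(1/6) = 1/36.
The prior-weighted likelihoods are 1/5 · 25/36 = 5/36, 1/5 · 4/9 = 4/45, 1/5 · 1/4 = 1/20, 1/5 · 1/9 = 1/45, 1/5 · 1/36 = 1/180; with total 11/36.
Dividing through by the total gives posterior P(r = 1 | data) = 5/11, P(r = 2 | data) = 16/55, P(r = 3 | data) = 9/55, P(r = 4 | data) = 4/55, P(r = 5 | data) = 1/55.
Averaging over the posterior, P(blue next | data) = (5/6)(5/11) + (2/3)(16/55) + (1/2)(9/55) + (1/3)(4/55) + (1/6)(1/55) = 15/22.

0.682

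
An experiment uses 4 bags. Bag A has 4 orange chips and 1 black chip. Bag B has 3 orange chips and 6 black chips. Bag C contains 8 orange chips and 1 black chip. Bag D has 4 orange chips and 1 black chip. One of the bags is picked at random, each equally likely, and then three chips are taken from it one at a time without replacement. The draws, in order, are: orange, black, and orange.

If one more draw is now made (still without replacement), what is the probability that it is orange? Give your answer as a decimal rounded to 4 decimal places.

0.8978

Compute the likelihood of the observed sequence for each case: P(data | bag A) = (4/5)(1/4)(3/3) = 0.2; P(data | bag B) = (3/9)(6/8)(2/7) = 0.071429; P(data | bag C) = (8/9)(1/8)(7/7) = 0.11111; P(data | bag D) = (4/5)(1/4)(3/3) = 0.2.
The prior-weighted likelihoods are 1/4 · 0.2 = 0.05, 1/4 · 0.071429 = 0.017857, 1/4 · 0.11111 = 0.027778, 1/4 · 0.2 = 0.05; with total 0.14563.
The posterior is then P(bag A | data) = 0.34332, P(bag B | data) = 0.12262, P(bag C | data) = 0.19074, P(bag D | data) = 0.34332.
The predictive probability is P(orange next | data) = (1)(0.34332) + (1/6)(0.12262) + (1)(0.19074) + (1)(0.34332) = 0.89782.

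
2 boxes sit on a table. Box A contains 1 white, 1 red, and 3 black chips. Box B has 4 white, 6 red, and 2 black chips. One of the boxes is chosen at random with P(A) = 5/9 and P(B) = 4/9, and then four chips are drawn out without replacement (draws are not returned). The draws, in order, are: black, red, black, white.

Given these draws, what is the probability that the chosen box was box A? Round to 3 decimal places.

Under each hypothesis, the probability of the observed sequence is: P(data | box A) = (3/5)(1/4)(2/3)(1/2) = 0.05; P(data | box B) = (2/12)(6/11)(1/10)(4/9) = 0.0040404.
The prior-weighted likelihoods are 5/9 · 0.05 = 0.027778, 4/9 · 0.0040404 = 0.0017957; summing to 0.029574.
Hence P(box A | data) = (0.027778) / (0.029574) = 0.93928.

0.939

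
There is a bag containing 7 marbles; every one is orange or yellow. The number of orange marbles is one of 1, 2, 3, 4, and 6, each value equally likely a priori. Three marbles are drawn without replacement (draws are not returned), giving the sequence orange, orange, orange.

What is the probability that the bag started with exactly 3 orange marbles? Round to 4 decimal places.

Compute the likelihood of the observed sequence for each case: P(data | r = 1) = (1/7)(0/6) = 0; P(data | r = 2) = (2/7)(1/6)(0/5) = 0; P(data | r = 3) = (3/7)(2/6)(1/5) = 1/35; P(data | r = 4) = (4/7)(3/6)(2/5) = 4/35; P(data | r = 6) = (6/7)(5/6)(4/5) = 4/7.
The prior-weighted likelihoods are 1/5 · 0 = 0, 1/5 · 0 = 0, 1/5 · 1/35 = 1/175, 1/5 · 4/35 = 4/175, 1/5 · 4/7 = 4/35; these sum to 1/7.
By Bayes' rule, P(r = 3 | data) = (1/175) / (1/7) = 1/25.

0.0400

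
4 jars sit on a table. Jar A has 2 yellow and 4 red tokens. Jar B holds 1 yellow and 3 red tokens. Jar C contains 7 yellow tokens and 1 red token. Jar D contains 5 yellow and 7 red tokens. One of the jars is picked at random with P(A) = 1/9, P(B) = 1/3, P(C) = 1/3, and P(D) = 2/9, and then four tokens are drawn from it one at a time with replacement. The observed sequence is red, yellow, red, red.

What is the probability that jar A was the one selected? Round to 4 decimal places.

0.1686

Under each hypothesis, the probability of the observed sequence is: P(data | jar A) = (4/6)(2/6)(4/6)(4/6) = 0.098765; P(data | jar B) = (3/4)(1/4)(3/4)(3/4) = 0.10547; P(data | jar C) = (1/8)(7/8)(1/8)(1/8) = 0.001709; P(data | jar D) = (7/12)(5/12)(7/12)(7/12) = 0.082706.
Multiplying each by its prior: 1/9 · 0.098765 = 0.010974, 1/3 · 0.10547 = 0.035156, 1/3 · 0.001709 = 0.00056966, 2/9 · 0.082706 = 0.018379; summing to 0.065079.
So P(jar A | data) = (0.010974) / (0.065079) = 0.16862.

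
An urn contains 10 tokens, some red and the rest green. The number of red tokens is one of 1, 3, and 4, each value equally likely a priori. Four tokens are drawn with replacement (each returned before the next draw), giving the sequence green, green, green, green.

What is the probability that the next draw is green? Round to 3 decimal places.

The likelihood of the observed sequence under each hypothesis: P(data | r = 1) = (9/10)(9/10)(9/10)(9/10) = 0.6561; P(data | r = 3) = (7/10)(7/10)(7/10)(7/10) = 0.2401; P(data | r = 4) = (6/10)(6/10)(6/10)(6/10) = 0.1296.
The prior-weighted likelihoods are 1/3 · 0.6561 = 0.2187, 1/3 · 0.2401 = 0.080033, 1/3 · 0.1296 = 0.0432; summing to 0.34193.
Normalising, the posterior is P(r = 1 | data) = 0.6396, P(r = 3 | data) = 0.23406, P(r = 4 | data) = 0.12634.
So P(green next | data) = Σ P(green next | H) P(H | data) = (9/10)(0.6396) + (7/10)(0.23406) + (3/5)(0.12634) = 0.81529.

0.815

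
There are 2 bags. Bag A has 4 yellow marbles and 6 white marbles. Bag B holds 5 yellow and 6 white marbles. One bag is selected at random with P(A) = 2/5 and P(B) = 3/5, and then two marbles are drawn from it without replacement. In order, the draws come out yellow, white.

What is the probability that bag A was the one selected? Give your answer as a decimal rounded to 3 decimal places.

Under each hypothesis, the probability of the observed sequence is: P(data | bag A) = (4/10)(6/9) = 4/15; P(data | bag B) = (5/11)(6/10) = 3/11.
Weighting by the prior gives 2/5 · 4/15 = 8/75, 3/5 · 3/11 = 9/55; with total 223/825.
So P(bag A | data) = (8/75) / (223/825) = 88/223.

0.395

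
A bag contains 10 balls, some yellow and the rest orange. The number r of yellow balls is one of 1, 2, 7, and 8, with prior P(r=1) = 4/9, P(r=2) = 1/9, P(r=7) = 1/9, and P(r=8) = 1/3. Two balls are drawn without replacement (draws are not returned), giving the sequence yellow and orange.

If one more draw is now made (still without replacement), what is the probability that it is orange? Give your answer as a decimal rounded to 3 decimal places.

Compute the likelihood of the observed sequence for each case: P(data | r = 1) = (1/10)(9/9) = 1/10; P(data | r = 2) = (2/10)(8/9) = 8/45; P(data | r = 7) = (7/10)(3/9) = 7/30; P(data | r = 8) = (8/10)(2/9) = 8/45.
Multiplying each by its prior: 4/9 · 1/10 = 2/45, 1/9 · 8/45 = 8/405, 1/9 · 7/30 = 7/270, 1/3 · 8/45 = 8/135; these sum to 121/810.
Normalising, the posterior is P(r = 1 | data) = 36/121, P(r = 2 | data) = 16/121, P(r = 7 | data) = 21/121, P(r = 8 | data) = 48/121.
The predictive probability is P(orange next | data) = (1)(36/121) + (7/8)(16/121) + (1/4)(21/121) + (1/8)(48/121) = 245/484.

0.506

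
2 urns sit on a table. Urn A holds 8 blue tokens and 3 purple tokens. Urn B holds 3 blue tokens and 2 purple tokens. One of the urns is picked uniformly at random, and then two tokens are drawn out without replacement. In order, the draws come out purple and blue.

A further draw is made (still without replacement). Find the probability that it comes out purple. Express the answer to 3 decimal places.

0.287

Compute the likelihood of the observed sequence for each case: P(data | urn A) = (3/11)(8/10) = 12/55; P(data | urn B) = (2/5)(3/4) = 3/10.
Multiplying each by its prior: 1/2 · 12/55 = 6/55, 1/2 · 3/10 = 3/20; summing to 57/220.
The posterior is then P(urn A | data) = 8/19, P(urn B | data) = 11/19.
So P(purple next | data) = Σ P(purple next | H) P(H | data) = (2/9)(8/19) + (1/3)(11/19) = 49/171.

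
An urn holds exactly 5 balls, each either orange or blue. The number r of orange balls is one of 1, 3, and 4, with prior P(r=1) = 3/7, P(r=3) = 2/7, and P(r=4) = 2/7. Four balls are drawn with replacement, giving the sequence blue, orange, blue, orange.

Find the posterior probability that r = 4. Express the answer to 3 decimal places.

0.211

Under each hypothesis, the probability of the observed sequence is: P(data | r = 1) = (4/5)(1/5)(4/5)(1/5) = 0.0256; P(data | r = 3) = (2/5)(3/5)(2/5)(3/5) = 0.0576; P(data | r = 4) = (1/5)(4/5)(1/5)(4/5) = 0.0256.
The prior-weighted likelihoods are 3/7 · 0.0256 = 0.010971, 2/7 · 0.0576 = 0.016457, 2/7 · 0.0256 = 0.0073143; with total 0.034743.
Therefore the posterior P(r = 4 | data) = (0.0073143) / (0.034743) = 0.21053.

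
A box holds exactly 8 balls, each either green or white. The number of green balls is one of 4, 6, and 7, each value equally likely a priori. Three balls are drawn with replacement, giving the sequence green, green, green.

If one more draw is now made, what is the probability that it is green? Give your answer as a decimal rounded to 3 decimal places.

For each hypothesis, P(data | H) works out to: P(data | r = 4) = (4/8)(4/8)(4/8) = 0.125; P(data | r = 6) = (6/8)(6/8)(6/8) = 0.42188; P(data | r = 7) = (7/8)(7/8)(7/8) = 0.66992.
The prior-weighted likelihoods are 1/3 · 0.125 = 0.041667, 1/3 · 0.42188 = 0.14062, 1/3 · 0.66992 = 0.22331; summing to 0.4056.
The posterior is then P(r = 4 | data) = 0.10273, P(r = 6 | data) = 0.34671, P(r = 7 | data) = 0.55056.
Averaging over the posterior, P(green next | data) = (1/2)(0.10273) + (3/4)(0.34671) + (7/8)(0.55056) = 0.79314.

0.793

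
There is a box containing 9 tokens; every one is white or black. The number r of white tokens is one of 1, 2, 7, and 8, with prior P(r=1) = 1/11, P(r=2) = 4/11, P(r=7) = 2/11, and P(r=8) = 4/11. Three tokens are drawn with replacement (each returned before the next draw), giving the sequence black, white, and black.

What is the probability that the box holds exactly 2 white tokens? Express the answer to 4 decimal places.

0.7206

Under each hypothesis, the probability of the observed sequence is: P(data | r = 1) = (8/9)(1/9)(8/9) = 0.087791; P(data | r = 2) = (7/9)(2/9)(7/9) = 0.13443; P(data | r = 7) = (2/9)(7/9)(2/9) = 0.038409; P(data | r = 8) = (1/9)(8/9)(1/9) = 0.010974.
The prior-weighted likelihoods are 1/11 · 0.087791 = 0.007981, 4/11 · 0.13443 = 0.048884, 2/11 · 0.038409 = 0.0069834, 4/11 · 0.010974 = 0.0039905; with total 0.067839.
Hence P(r = 2 | data) = (0.048884) / (0.067839) = 0.72059.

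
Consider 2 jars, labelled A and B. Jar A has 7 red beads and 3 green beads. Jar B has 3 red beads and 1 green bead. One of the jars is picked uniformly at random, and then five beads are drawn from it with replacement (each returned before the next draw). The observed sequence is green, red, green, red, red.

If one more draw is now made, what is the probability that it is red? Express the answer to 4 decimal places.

0.7230

For each hypothesis, P(data | H) works out to: P(data | jar A) = (3/10)(7/10)(3/10)(7/10)(7/10) = 0.03087; P(data | jar B) = (1/4)(3/4)(1/4)(3/4)(3/4) = 0.026367.
Weighting by the prior gives 1/2 · 0.03087 = 0.015435, 1/2 · 0.026367 = 0.013184; summing to 0.028619.
Normalising, the posterior is P(jar A | data) = 0.53933, P(jar B | data) = 0.46067.
So P(red next | data) = Σ P(red next | H) P(H | data) = (7/10)(0.53933) + (3/4)(0.46067) = 0.72303.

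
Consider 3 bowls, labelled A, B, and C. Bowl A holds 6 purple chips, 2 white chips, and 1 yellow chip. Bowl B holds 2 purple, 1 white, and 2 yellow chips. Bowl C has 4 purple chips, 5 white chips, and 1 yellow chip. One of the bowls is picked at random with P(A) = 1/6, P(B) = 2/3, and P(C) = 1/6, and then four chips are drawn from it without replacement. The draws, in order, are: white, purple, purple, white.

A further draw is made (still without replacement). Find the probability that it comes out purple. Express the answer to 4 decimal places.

0.4706

For each hypothesis, P(data | H) works out to: P(data | bowl A) = (2/9)(6/8)(5/7)(1/6) = 0.019841; P(data | bowl B) = (1/5)(2/4)(1/3)(0/2) = 0; P(data | bowl C) = (5/10)(4/9)(3/8)(4/7) = 0.047619.
Multiplying each by its prior: 1/6 · 0.019841 = 0.0033069, 2/3 · 0 = 0, 1/6 · 0.047619 = 0.0079365; with total 0.011243.
Dividing through by the total gives posterior P(bowl A | data) = 0.29412, P(bowl B | data) = 0, P(bowl C | data) = 0.70588.
The predictive probability is P(purple next | data) = (4/5)(0.29412) + (1/3)(0.70588) = 0.47059.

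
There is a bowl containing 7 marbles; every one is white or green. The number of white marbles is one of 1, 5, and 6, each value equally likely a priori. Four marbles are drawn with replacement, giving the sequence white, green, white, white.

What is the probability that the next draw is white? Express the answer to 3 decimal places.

Compute the likelihood of the observed sequence for each case: P(data | r = 1) = (1/7)(6/7)(1/7)(1/7) = 0.002499; P(data | r = 5) = (5/7)(2/7)(5/7)(5/7) = 0.10412; P(data | r = 6) = (6/7)(1/7)(6/7)(6/7) = 0.089963.
Multiplying each by its prior: 1/3 · 0.002499 = 0.00083299, 1/3 · 0.10412 = 0.034708, 1/3 · 0.089963 = 0.029988; these sum to 0.065528.
Normalising, the posterior is P(r = 1 | data) = 0.012712, P(r = 5 | data) = 0.52966, P(r = 6 | data) = 0.45763.
The predictive probability is P(white next | data) = (1/7)(0.012712) + (5/7)(0.52966) + (6/7)(0.45763) = 0.7724.

0.772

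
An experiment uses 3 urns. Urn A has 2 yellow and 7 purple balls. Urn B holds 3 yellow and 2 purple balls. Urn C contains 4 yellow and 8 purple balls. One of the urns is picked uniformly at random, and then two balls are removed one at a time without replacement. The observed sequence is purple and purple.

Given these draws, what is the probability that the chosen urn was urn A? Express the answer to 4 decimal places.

0.5267

For each hypothesis, P(data | H) works out to: P(data | urn A) = (7/9)(6/8) = 0.58333; P(data | urn B) = (2/5)(1/4) = 0.1; P(data | urn C) = (8/12)(7/11) = 0.42424.
Multiplying each by its prior: 1/3 · 0.58333 = 0.19444, 1/3 · 0.1 = 0.033333, 1/3 · 0.42424 = 0.14141; with total 0.36919.
Therefore the posterior P(urn A | data) = (0.19444) / (0.36919) = 0.52668.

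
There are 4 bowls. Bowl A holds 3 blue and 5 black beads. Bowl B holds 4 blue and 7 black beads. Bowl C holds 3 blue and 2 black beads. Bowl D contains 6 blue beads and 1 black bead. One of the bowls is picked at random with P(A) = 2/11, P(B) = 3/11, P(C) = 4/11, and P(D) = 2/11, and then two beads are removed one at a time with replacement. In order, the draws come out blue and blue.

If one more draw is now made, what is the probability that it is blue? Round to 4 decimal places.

The likelihood of the observed sequence under each hypothesis: P(data | bowl A) = (3/8)(3/8) = 0.14062; P(data | bowl B) = (4/11)(4/11) = 0.13223; P(data | bowl C) = (3/5)(3/5) = 0.36; P(data | bowl D) = (6/7)(6/7) = 0.73469.
Weighting by the prior gives 2/11 · 0.14062 = 0.025568, 3/11 · 0.13223 = 0.036063, 4/11 · 0.36 = 0.13091, 2/11 · 0.73469 = 0.13358; summing to 0.32612.
Normalising, the posterior is P(bowl A | data) = 0.078401, P(bowl B | data) = 0.11058, P(bowl C | data) = 0.40141, P(bowl D | data) = 0.4096.
So P(blue next | data) = Σ P(blue next | H) P(H | data) = (3/8)(0.078401) + (4/11)(0.11058) + (3/5)(0.40141) + (6/7)(0.4096) = 0.66155.

0.6615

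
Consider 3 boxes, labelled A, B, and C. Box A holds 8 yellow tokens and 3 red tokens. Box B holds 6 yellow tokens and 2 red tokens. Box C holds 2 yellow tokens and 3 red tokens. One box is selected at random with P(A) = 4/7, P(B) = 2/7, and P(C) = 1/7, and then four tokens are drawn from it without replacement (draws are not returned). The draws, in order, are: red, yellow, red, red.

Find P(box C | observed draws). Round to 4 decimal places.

0.8049

Under each hypothesis, the probability of the observed sequence is: P(data | box A) = (3/11)(8/10)(2/9)(1/8) = 0.0060606; P(data | box B) = (2/8)(6/7)(1/6)(0/5) = 0; P(data | box C) = (3/5)(2/4)(2/3)(1/2) = 0.1.
Multiplying each by its prior: 4/7 · 0.0060606 = 0.0034632, 2/7 · 0 = 0, 1/7 · 0.1 = 0.014286; summing to 0.017749.
By Bayes' rule, P(box C | data) = (0.014286) / (0.017749) = 0.80488.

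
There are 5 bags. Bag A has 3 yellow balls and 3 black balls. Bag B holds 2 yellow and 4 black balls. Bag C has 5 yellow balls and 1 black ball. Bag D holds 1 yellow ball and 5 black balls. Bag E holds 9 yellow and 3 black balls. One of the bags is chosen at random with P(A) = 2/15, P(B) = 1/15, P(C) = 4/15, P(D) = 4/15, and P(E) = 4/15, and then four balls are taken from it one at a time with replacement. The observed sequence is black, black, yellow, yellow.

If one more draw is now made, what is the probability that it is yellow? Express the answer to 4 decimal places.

0.5574

Compute the likelihood of the observed sequence for each case: P(data | bag A) = (3/6)(3/6)(3/6)(3/6) = 0.0625; P(data | bag B) = (4/6)(4/6)(2/6)(2/6) = 0.049383; P(data | bag C) = (1/6)(1/6)(5/6)(5/6) = 0.01929; P(data | bag D) = (5/6)(5/6)(1/6)(1/6) = 0.01929; P(data | bag E) = (3/12)(3/12)(9/12)(9/12) = 0.035156.
The prior-weighted likelihoods are 2/15 · 0.0625 = 0.0083333, 1/15 · 0.049383 = 0.0032922, 4/15 · 0.01929 = 0.005144, 4/15 · 0.01929 = 0.005144, 4/15 · 0.035156 = 0.009375; with total 0.031289.
Normalising, the posterior is P(bag A | data) = 0.26634, P(bag B | data) = 0.10522, P(bag C | data) = 0.16441, P(bag D | data) = 0.16441, P(bag E | data) = 0.29963.
Averaging over the posterior, P(yellow next | data) = (1/2)(0.26634) + (1/3)(0.10522) + (5/6)(0.16441) + (1/6)(0.16441) + (3/4)(0.29963) = 0.55737.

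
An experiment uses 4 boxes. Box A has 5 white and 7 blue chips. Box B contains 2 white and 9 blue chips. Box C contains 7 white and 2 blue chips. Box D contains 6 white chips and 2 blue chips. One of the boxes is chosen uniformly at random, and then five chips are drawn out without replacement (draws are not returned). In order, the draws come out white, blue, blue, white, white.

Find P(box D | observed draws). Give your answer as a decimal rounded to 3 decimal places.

Compute the likelihood of the observed sequence for each case: P(data | box A) = (5/12)(7/11)(6/10)(4/9)(3/8) = 0.026515; P(data | box B) = (2/11)(9/10)(8/9)(1/8)(0/7) = 0; P(data | box C) = (7/9)(2/8)(1/7)(6/6)(5/5) = 0.027778; P(data | box D) = (6/8)(2/7)(1/6)(5/5)(4/4) = 0.035714.
Weighting by the prior gives 1/4 · 0.026515 = 0.0066288, 1/4 · 0 = 0, 1/4 · 0.027778 = 0.0069444, 1/4 · 0.035714 = 0.0089286; summing to 0.022502.
Therefore the posterior P(box D | data) = (0.0089286) / (0.022502) = 0.39679.

0.397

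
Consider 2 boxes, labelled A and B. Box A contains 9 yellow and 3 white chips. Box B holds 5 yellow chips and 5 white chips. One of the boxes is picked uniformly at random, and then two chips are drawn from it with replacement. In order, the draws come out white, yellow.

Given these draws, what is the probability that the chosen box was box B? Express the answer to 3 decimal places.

0.571

Compute the likelihood of the observed sequence for each case: P(data | box A) = (3/12)(9/12) = 3/16; P(data | box B) = (5/10)(5/10) = 1/4.
Weighting by the prior gives 1/2 · 3/16 = 3/32, 1/2 · 1/4 = 1/8; these sum to 7/32.
Therefore the posterior P(box B | data) = (1/8) / (7/32) = 4/7.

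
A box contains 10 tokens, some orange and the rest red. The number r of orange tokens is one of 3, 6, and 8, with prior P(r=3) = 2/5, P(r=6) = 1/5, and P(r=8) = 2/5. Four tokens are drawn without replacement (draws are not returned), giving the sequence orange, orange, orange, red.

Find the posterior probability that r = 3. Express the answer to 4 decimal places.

0.0440

Compute the likelihood of the observed sequence for each case: P(data | r = 3) = (3/10)(2/9)(1/8)(7/7) = 1/120; P(data | r = 6) = (6/10)(5/9)(4/8)(4/7) = 2/21; P(data | r = 8) = (8/10)(7/9)(6/8)(2/7) = 2/15.
The prior-weighted likelihoods are 2/5 · 1/120 = 1/300, 1/5 · 2/21 = 2/105, 2/5 · 2/15 = 4/75; with total 53/700.
So P(r = 3 | data) = (1/300) / (53/700) = 7/159.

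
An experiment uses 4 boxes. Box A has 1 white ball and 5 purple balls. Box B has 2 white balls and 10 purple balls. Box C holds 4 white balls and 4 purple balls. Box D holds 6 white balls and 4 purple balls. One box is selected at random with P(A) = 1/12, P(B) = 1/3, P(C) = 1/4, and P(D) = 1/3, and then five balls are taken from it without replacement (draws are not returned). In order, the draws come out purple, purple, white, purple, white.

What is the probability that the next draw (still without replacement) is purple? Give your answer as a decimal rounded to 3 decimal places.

For each hypothesis, P(data | H) works out to: P(data | box A) = (5/6)(4/5)(1/4)(3/3)(0/2) = 0; P(data | box B) = (10/12)(9/11)(2/10)(8/9)(1/8) = 0.015152; P(data | box C) = (4/8)(3/7)(4/6)(2/5)(3/4) = 0.042857; P(data | box D) = (4/10)(3/9)(6/8)(2/7)(5/6) = 0.02381.
Weighting by the prior gives 1/12 · 0 = 0, 1/3 · 0.015152 = 0.0050505, 1/4 · 0.042857 = 0.010714, 1/3 · 0.02381 = 0.0079365; these sum to 0.023701.
Normalising, the posterior is P(box A | data) = 0, P(box B | data) = 0.21309, P(box C | data) = 0.45205, P(box D | data) = 0.33486.
Averaging over the posterior, P(purple next | data) = (1)(0.21309) + (1/3)(0.45205) + (1/5)(0.33486) = 0.43075.

0.431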